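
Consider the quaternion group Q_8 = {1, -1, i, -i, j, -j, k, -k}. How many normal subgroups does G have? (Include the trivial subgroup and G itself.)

G has 6 subgroups. Checking conjugation-invariance by order — order 1: 1/1 normal; order 2: 1/1 normal; order 4: 3/3 normal; order 8: 1/1 normal.
Total normal subgroups: 6.

6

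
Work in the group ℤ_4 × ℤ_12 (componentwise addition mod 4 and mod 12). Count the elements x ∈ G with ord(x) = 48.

0

An element (a,b) has order lcm(ord(a), ord(b)); count pairs with lcm equal to 48.
Enumerating gives 0 such elements.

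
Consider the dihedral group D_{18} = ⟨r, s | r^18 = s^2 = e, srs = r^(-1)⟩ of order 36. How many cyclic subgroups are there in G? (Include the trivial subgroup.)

24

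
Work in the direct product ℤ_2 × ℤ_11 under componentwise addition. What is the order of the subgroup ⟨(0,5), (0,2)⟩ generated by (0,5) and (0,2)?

11

|⟨(0,5)⟩| = 11 and |⟨(0,2)⟩| = 11, so |H| is a multiple of lcm(11, 11) = 11 and divides |G| = 22.
Closing under the operation: H = {(0,0), (0,1), (0,2), (0,3), (0,4), (0,5), (0,6), (0,7), (0,8), (0,9), (0,10)}, so |H| = 11.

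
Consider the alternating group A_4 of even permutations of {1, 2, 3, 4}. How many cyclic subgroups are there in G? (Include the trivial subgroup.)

Each element a generates a cyclic subgroup ⟨a⟩; distinct elements may generate the same one (a cyclic group of order d has φ(d) generators).
Cyclic subgroups by order — order 1: 1; order 2: 3; order 3: 4.
Total: 8.

8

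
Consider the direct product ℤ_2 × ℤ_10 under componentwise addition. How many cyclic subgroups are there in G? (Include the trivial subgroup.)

8

Each element a generates a cyclic subgroup ⟨a⟩; distinct elements may generate the same one (a cyclic group of order d has φ(d) generators).
Cyclic subgroups by order — order 1: 1; order 2: 3; order 5: 1; order 10: 3.
Total: 8.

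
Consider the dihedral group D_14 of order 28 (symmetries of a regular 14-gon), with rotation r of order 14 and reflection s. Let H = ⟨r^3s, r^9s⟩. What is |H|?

|⟨r^3s⟩| = 2 and |⟨r^9s⟩| = 2, so |H| is a multiple of lcm(2, 2) = 2 and divides |G| = 28.
Closing under the operation: H = {e, r^2, r^4, r^6, r^8, r^10, r^12, rs, r^3s, r^5s, r^7s, r^9s, r^11s, r^13s}, so |H| = 14.

14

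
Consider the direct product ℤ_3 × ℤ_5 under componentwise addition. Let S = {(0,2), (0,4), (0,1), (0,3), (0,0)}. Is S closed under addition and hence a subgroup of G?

Yes

|S| = 5 divides |G| = 15, consistent with Lagrange.
S contains the identity, every element's inverse is in S, and S is closed under +: it is a subgroup.
In fact S = ⟨(0,1)⟩.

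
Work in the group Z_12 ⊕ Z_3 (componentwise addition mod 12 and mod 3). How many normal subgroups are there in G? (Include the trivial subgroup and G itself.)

G is abelian, so every subgroup is normal.
G has 18 subgroups in total, hence 18 normal subgroups.

18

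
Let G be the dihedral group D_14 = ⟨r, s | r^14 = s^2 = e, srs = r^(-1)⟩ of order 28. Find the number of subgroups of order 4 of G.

7

|G| = 28 and 4 | 28, so subgroups of order 4 are possible by Lagrange.
The subgroups of order 4 are: {e, r^7, r^3s, r^10s}; {e, r^7, r^4s, r^11s}; {e, r^7, r^5s, r^12s}; {e, r^7, r^6s, r^13s}; … (7 in all).
So G has 7 subgroups of order 4.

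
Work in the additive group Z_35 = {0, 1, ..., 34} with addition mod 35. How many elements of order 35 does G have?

24

In a cyclic group of order 35, the number of elements of order d (for d | 35) is φ(d).
φ(35) = 24.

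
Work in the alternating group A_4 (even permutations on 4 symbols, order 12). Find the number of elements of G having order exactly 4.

No element of G has order 4 (even though 4 | 12).

0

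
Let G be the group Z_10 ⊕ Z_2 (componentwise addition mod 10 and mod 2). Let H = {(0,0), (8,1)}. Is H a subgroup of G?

No

(8,1) ∈ H but its inverse (2,1) ∉ H, so H is not a subgroup.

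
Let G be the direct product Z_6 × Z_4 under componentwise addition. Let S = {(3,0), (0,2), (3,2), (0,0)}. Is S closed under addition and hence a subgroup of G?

|S| = 4 divides |G| = 24, consistent with Lagrange.
S contains the identity, every element's inverse is in S, and S is closed under +: it is a subgroup.

Yes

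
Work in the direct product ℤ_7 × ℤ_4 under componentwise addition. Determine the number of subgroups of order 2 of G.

|G| = 28 and 2 | 28, so subgroups of order 2 are possible by Lagrange.
The subgroups of order 2 are: {(0,0), (0,2)}.
So G has 1 subgroup of order 2.

1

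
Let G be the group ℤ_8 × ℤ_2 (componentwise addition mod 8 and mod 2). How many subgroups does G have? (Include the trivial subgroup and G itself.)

|G| = 16, so by Lagrange every subgroup order divides 16. Divisors: 1, 2, 4, 8, 16.
Subgroups by order — order 1: 1; order 2: 3; order 4: 3; order 8: 3; order 16: 1.
Total: 1 + 3 + 3 + 3 + 1 = 11.

11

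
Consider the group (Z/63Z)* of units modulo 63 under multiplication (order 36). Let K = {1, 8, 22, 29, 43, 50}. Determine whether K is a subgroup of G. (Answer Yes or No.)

|K| = 6 divides |G| = 36, consistent with Lagrange.
K contains the identity, every element's inverse is in K, and K is closed under ·: it is a subgroup.
In fact K = ⟨50⟩.

Yes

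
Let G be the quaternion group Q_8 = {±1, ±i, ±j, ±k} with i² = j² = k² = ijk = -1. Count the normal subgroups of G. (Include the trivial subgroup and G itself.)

G has 6 subgroups. Checking conjugation-invariance by order — order 1: 1/1 normal; order 2: 1/1 normal; order 4: 3/3 normal; order 8: 1/1 normal.
Total normal subgroups: 6.

6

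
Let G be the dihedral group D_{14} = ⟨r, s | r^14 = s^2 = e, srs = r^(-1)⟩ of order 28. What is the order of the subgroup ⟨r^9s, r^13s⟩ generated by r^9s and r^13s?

|⟨r^9s⟩| = 2 and |⟨r^13s⟩| = 2, so |H| is a multiple of lcm(2, 2) = 2 and divides |G| = 28.
Closing under the operation: H = {e, r^2, r^4, r^6, r^8, r^10, r^12, rs, r^3s, r^5s, r^7s, r^9s, r^11s, r^13s}, so |H| = 14.

14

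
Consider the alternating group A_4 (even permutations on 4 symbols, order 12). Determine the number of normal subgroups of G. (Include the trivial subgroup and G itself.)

G has 10 subgroups. Checking conjugation-invariance by order — order 1: 1/1 normal; order 2: 0/3 normal; order 3: 0/4 normal; order 4: 1/1 normal; order 12: 1/1 normal.
Total normal subgroups: 3.

3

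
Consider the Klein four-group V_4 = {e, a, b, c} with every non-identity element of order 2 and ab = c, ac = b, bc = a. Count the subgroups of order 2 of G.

3

|G| = 4 and 2 | 4, so subgroups of order 2 are possible by Lagrange.
The subgroups of order 2 are: {e, a}; {e, b}; {e, c}.
So G has 3 subgroups of order 2.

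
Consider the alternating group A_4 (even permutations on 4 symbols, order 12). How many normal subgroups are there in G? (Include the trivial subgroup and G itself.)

G has 10 subgroups. Checking conjugation-invariance by order — order 1: 1/1 normal; order 2: 0/3 normal; order 3: 0/4 normal; order 4: 1/1 normal; order 12: 1/1 normal.
Total normal subgroups: 3.

3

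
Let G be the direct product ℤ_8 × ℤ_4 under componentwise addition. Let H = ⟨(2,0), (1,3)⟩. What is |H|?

|⟨(2,0)⟩| = 4 and |⟨(1,3)⟩| = 8, so |H| is a multiple of lcm(4, 8) = 8 and divides |G| = 32.
Closing under the operation: H = {(0,0), (0,2), (1,1), (1,3), (2,0), (2,2), (3,1), (3,3), (4,0), (4,2), (5,1), (5,3), (6,0), (6,2), (7,1), (7,3)}, so |H| = 16.

16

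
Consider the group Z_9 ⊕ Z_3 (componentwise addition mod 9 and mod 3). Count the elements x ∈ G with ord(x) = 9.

An element (a,b) has order lcm(ord(a), ord(b)); count pairs with lcm equal to 9.
Enumerating gives 18 such elements.

18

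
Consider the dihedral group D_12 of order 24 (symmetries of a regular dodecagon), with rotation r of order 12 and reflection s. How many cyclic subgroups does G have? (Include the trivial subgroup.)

Group the elements of G by the cyclic subgroup they generate; each cyclic subgroup of order d accounts for φ(d) elements.
Cyclic subgroups by order — order 1: 1; order 2: 13; order 3: 1; order 4: 1; order 6: 1; order 12: 1.
Total: 18.

18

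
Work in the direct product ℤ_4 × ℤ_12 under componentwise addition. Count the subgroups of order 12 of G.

|G| = 48 and 12 | 48, so subgroups of order 12 are possible by Lagrange.
The subgroups of order 12 are: {(0,0), (0,1), (0,2), (0,3), (0,4), (0,5), (0,6), (0,7), (0,8), (0,9), (0,10), (0,11)}; {(0,0), (0,2), (0,4), (0,6), (0,8), (0,10), (2,0), (2,2), (2,4), (2,6), (2,8), (2,10)}; {(0,0), (0,2), (0,4), (0,6), (0,8), (0,10), (2,1), (2,3), (2,5), (2,7), (2,9), (2,11)}; {(0,0), (0,4), (0,8), (1,0), (1,4), (1,8), (2,0), (2,4), (2,8), (3,0), (3,4), (3,8)}; … (7 in all).
So G has 7 subgroups of order 12.

7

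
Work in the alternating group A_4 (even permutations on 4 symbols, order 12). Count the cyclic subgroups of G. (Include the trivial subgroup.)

8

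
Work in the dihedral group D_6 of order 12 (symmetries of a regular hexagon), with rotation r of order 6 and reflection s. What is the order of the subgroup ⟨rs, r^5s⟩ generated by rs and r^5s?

6

|⟨rs⟩| = 2 and |⟨r^5s⟩| = 2, so |H| is a multiple of lcm(2, 2) = 2 and divides |G| = 12.
Closing under the operation: H = {e, r^2, r^4, rs, r^3s, r^5s}, so |H| = 6.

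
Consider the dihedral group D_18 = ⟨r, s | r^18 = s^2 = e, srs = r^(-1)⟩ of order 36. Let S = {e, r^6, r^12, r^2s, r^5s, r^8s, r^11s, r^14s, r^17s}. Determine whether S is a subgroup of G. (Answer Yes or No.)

Closure fails: r^11s · r^2s = r^9 ∉ S. So S is not a subgroup.

No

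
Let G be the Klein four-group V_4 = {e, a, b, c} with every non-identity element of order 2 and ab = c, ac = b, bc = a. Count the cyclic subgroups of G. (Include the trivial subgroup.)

A cyclic subgroup of order d is generated by each of its φ(d) elements of order d, so the cyclic subgroups of order d number (#elements of order d)/φ(d).
Cyclic subgroups by order — order 1: 1; order 2: 3.
Total: 4.

4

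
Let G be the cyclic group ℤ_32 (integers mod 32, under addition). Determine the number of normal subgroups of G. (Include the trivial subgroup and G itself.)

G is abelian, so every subgroup is normal.
G has 6 subgroups in total, hence 6 normal subgroups.

6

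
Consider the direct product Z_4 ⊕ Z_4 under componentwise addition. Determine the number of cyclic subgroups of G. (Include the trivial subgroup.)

A cyclic subgroup of order d is generated by each of its φ(d) elements of order d, so the cyclic subgroups of order d number (#elements of order d)/φ(d).
Cyclic subgroups by order — order 1: 1; order 2: 3; order 4: 6.
Total: 10.

10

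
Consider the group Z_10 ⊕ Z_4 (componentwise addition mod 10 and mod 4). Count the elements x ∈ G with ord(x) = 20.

16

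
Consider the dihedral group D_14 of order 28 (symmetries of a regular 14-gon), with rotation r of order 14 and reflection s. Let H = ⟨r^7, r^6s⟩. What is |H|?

|⟨r^7⟩| = 2 and |⟨r^6s⟩| = 2, so |H| is a multiple of lcm(2, 2) = 2 and divides |G| = 28.
Closing under the operation: H = {e, r^7, r^6s, r^13s}, so |H| = 4.

4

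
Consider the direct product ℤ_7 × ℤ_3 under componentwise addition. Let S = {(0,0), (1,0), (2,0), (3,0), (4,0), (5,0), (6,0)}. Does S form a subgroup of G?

|S| = 7 divides |G| = 21, consistent with Lagrange.
S contains the identity, every element's inverse is in S, and S is closed under +: it is a subgroup.
In fact S = ⟨(4,0)⟩.

Yes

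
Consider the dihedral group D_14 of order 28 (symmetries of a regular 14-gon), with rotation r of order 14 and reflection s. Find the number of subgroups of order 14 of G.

3

|G| = 28 and 14 | 28, so subgroups of order 14 are possible by Lagrange.
The subgroups of order 14 are: {e, r, r^2, r^3, r^4, r^5, r^6, r^7, r^8, r^9, r^10, r^11, r^12, r^13}; {e, r^2, r^4, r^6, r^8, r^10, r^12, s, r^2s, r^4s, r^6s, r^8s, r^10s, r^12s}; {e, r^2, r^4, r^6, r^8, r^10, r^12, rs, r^3s, r^5s, r^7s, r^9s, r^11s, r^13s}.
So G has 3 subgroups of order 14.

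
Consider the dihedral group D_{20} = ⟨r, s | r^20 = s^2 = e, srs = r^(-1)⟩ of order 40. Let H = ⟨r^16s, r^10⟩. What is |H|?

4

|⟨r^16s⟩| = 2 and |⟨r^10⟩| = 2, so |H| is a multiple of lcm(2, 2) = 2 and divides |G| = 40.
Closing under the operation: H = {e, r^10, r^6s, r^16s}, so |H| = 4.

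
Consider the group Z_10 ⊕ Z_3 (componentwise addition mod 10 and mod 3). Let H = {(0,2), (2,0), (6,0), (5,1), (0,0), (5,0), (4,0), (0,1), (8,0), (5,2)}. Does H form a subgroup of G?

No

Closure fails: (0,1) + (4,0) = (4,1) ∉ H. So H is not a subgroup.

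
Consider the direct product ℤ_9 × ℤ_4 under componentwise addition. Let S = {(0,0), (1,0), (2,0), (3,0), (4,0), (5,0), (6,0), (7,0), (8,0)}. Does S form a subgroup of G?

Yes

|S| = 9 divides |G| = 36, consistent with Lagrange.
S contains the identity, every element's inverse is in S, and S is closed under +: it is a subgroup.
In fact S = ⟨(4,0)⟩.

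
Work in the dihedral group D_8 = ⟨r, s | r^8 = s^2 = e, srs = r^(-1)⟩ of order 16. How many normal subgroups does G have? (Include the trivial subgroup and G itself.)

7

G has 19 subgroups. Checking conjugation-invariance by order — order 1: 1/1 normal; order 2: 1/9 normal; order 4: 1/5 normal; order 8: 3/3 normal; order 16: 1/1 normal.
Total normal subgroups: 7.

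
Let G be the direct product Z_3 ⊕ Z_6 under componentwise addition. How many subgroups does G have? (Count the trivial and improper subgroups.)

12

|G| = 18, so by Lagrange every subgroup order divides 18. Divisors: 1, 2, 3, 6, 9, 18.
Subgroups by order — order 1: 1; order 2: 1; order 3: 4; order 6: 4; order 9: 1; order 18: 1.
Total: 1 + 1 + 4 + 4 + 1 + 1 = 12.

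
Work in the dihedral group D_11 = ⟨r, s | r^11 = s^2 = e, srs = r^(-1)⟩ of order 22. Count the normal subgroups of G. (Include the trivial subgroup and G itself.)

3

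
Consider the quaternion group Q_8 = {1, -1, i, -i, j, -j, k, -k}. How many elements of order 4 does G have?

6

The elements of order 4 are: i, -i, j, -j, k, -k.
That's 6.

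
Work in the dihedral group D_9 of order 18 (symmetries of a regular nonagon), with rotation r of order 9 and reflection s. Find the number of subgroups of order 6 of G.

3

|G| = 18 and 6 | 18, so subgroups of order 6 are possible by Lagrange.
The subgroups of order 6 are: {e, r^3, r^6, r^2s, r^5s, r^8s}; {e, r^3, r^6, s, r^3s, r^6s}; {e, r^3, r^6, rs, r^4s, r^7s}.
So G has 3 subgroups of order 6.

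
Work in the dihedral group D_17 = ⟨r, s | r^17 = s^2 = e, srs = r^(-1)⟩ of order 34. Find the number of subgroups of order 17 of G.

1

|G| = 34 and 17 | 34, so subgroups of order 17 are possible by Lagrange.
The subgroups of order 17 are: {e, r, r^2, r^3, r^4, r^5, r^6, r^7, r^8, r^9, r^10, r^11, r^12, r^13, r^14, r^15, r^16}.
So G has 1 subgroup of order 17.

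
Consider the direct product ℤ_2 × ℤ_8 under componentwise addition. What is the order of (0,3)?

The order of (0,3) in Z_2 × Z_8 is lcm(ord(0) in Z_2, ord(3) in Z_8).
ord(0) = 1 and ord(3) = 8, so |⟨(0,3)⟩| = lcm(1, 8) = 8.

8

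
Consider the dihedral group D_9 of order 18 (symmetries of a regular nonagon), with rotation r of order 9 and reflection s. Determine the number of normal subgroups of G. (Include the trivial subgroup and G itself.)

4

G has 16 subgroups. Checking conjugation-invariance by order — order 1: 1/1 normal; order 2: 0/9 normal; order 3: 1/1 normal; order 6: 0/3 normal; order 9: 1/1 normal; order 18: 1/1 normal.
Total normal subgroups: 4.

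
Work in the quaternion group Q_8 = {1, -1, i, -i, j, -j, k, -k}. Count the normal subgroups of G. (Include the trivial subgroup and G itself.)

G has 6 subgroups. Checking conjugation-invariance by order — order 1: 1/1 normal; order 2: 1/1 normal; order 4: 3/3 normal; order 8: 1/1 normal.
Total normal subgroups: 6.

6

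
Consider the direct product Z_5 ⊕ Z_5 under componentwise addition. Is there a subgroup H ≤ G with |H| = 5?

5 | 25. A subgroup of order 5 is {(0,0), (0,1), (0,2), (0,3), (0,4)}.

Yes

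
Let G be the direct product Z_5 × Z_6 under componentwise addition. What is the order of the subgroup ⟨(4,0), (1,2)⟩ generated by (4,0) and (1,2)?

15

|⟨(4,0)⟩| = 5 and |⟨(1,2)⟩| = 15, so |H| is a multiple of lcm(5, 15) = 15 and divides |G| = 30.
Closing under the operation: H = {(0,0), (0,2), (0,4), (1,0), (1,2), (1,4), (2,0), (2,2), (2,4), (3,0), (3,2), (3,4), (4,0), (4,2), (4,4)}, so |H| = 15.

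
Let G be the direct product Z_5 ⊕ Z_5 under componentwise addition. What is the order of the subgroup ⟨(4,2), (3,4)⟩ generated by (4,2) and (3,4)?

|⟨(4,2)⟩| = 5 and |⟨(3,4)⟩| = 5, so |H| is a multiple of lcm(5, 5) = 5 and divides |G| = 25.
Closing under the operation: H = {(0,0), (1,3), (2,1), (3,4), (4,2)}, so |H| = 5.

5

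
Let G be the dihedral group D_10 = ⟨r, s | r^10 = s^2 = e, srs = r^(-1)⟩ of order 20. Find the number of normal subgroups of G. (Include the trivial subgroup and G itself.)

7

G has 22 subgroups. Checking conjugation-invariance by order — order 1: 1/1 normal; order 2: 1/11 normal; order 4: 0/5 normal; order 5: 1/1 normal; order 10: 3/3 normal; order 20: 1/1 normal.
Total normal subgroups: 7.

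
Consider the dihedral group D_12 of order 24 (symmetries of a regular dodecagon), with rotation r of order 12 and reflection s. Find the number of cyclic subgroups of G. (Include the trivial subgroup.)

Each element a generates a cyclic subgroup ⟨a⟩; distinct elements may generate the same one (a cyclic group of order d has φ(d) generators).
Cyclic subgroups by order — order 1: 1; order 2: 13; order 3: 1; order 4: 1; order 6: 1; order 12: 1.
Total: 18.

18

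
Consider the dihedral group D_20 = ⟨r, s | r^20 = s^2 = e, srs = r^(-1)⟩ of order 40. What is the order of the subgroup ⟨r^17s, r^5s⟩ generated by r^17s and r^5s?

10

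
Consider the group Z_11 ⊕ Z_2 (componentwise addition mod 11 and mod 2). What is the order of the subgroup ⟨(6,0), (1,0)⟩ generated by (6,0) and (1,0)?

11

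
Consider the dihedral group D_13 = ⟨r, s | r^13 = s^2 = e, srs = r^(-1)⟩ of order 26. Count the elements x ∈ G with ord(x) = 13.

Enumerating element orders in G gives 12 elements of order 13.

12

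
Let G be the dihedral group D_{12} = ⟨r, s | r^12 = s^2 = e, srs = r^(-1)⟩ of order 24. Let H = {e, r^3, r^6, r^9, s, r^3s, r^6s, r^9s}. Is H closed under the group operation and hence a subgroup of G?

Yes

|H| = 8 divides |G| = 24, consistent with Lagrange.
H contains the identity, every element's inverse is in H, and H is closed under ·: it is a subgroup.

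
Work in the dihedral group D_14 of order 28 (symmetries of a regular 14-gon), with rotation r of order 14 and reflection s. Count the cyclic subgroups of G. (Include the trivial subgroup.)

Each element a generates a cyclic subgroup ⟨a⟩; distinct elements may generate the same one (a cyclic group of order d has φ(d) generators).
Cyclic subgroups by order — order 1: 1; order 2: 15; order 7: 1; order 14: 1.
Total: 18.

18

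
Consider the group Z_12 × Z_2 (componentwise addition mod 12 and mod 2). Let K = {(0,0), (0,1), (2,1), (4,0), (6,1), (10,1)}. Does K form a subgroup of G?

No

(4,0) ∈ K but its inverse (8,0) ∉ K, so K is not a subgroup.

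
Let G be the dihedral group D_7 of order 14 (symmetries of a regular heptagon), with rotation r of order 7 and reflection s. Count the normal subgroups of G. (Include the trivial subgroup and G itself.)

3

G has 10 subgroups. Checking conjugation-invariance by order — order 1: 1/1 normal; order 2: 0/7 normal; order 7: 1/1 normal; order 14: 1/1 normal.
Total normal subgroups: 3.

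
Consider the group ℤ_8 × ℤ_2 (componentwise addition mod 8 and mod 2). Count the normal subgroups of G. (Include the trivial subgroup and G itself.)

11

G is abelian, so every subgroup is normal.
G has 11 subgroups in total, hence 11 normal subgroups.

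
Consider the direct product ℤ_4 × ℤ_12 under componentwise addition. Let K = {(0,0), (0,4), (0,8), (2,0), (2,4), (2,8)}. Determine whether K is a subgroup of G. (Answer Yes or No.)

Yes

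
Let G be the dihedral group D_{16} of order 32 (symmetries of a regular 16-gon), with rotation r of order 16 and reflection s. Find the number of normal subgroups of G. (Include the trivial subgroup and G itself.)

8

G has 36 subgroups. Checking conjugation-invariance by order — order 1: 1/1 normal; order 2: 1/17 normal; order 4: 1/9 normal; order 8: 1/5 normal; order 16: 3/3 normal; order 32: 1/1 normal.
Total normal subgroups: 8.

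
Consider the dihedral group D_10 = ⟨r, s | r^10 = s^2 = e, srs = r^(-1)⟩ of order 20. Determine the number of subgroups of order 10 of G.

|G| = 20 and 10 | 20, so subgroups of order 10 are possible by Lagrange.
The subgroups of order 10 are: {e, r, r^2, r^3, r^4, r^5, r^6, r^7, r^8, r^9}; {e, r^2, r^4, r^6, r^8, s, r^2s, r^4s, r^6s, r^8s}; {e, r^2, r^4, r^6, r^8, rs, r^3s, r^5s, r^7s, r^9s}.
So G has 3 subgroups of order 10.

3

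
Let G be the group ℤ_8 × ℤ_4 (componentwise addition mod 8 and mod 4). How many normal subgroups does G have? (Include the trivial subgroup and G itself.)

22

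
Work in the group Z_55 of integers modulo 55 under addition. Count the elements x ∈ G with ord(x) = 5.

4

In a cyclic group of order 55, the number of elements of order d (for d | 55) is φ(d).
φ(5) = 4.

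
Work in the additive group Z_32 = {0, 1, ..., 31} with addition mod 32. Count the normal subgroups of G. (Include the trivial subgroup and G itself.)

6

G is abelian, so every subgroup is normal.
G has 6 subgroups in total, hence 6 normal subgroups.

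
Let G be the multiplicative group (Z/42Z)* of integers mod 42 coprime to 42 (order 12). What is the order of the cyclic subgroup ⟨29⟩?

Compute successive powers of 29 mod 42: 29, 1; 29^2 ≡ 1 (mod 42).
So |⟨29⟩| = 2.

2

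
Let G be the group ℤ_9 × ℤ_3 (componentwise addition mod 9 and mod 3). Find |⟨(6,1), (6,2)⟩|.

9

|⟨(6,1)⟩| = 3 and |⟨(6,2)⟩| = 3, so |H| is a multiple of lcm(3, 3) = 3 and divides |G| = 27.
Closing under the operation: H = {(0,0), (0,1), (0,2), (3,0), (3,1), (3,2), (6,0), (6,1), (6,2)}, so |H| = 9.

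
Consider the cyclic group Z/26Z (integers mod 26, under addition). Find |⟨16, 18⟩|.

|⟨16⟩| = 13 and |⟨18⟩| = 13, so |H| is a multiple of lcm(13, 13) = 13 and divides |G| = 26.
Closing under the operation: H = {0, 2, 4, 6, 8, 10, 12, 14, 16, 18, 20, 22, 24}, so |H| = 13.

13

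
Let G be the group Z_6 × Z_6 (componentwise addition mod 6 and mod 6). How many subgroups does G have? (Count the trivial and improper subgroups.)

30

|G| = 36, so by Lagrange every subgroup order divides 36. Divisors: 1, 2, 3, 4, 6, 9, 12, 18, 36.
Subgroups by order — order 1: 1; order 2: 3; order 3: 4; order 4: 1; order 6: 12; order 9: 1; order 12: 4; order 18: 3; order 36: 1.
Total: 1 + 3 + 4 + 1 + 12 + 1 + 4 + 3 + 1 = 30.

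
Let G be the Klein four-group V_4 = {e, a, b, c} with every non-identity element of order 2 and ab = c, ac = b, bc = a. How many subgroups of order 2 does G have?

3

|G| = 4 and 2 | 4, so subgroups of order 2 are possible by Lagrange.
The subgroups of order 2 are: {e, a}; {e, b}; {e, c}.
So G has 3 subgroups of order 2.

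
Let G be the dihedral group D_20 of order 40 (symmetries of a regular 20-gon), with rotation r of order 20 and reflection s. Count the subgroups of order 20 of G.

3

|G| = 40 and 20 | 40, so subgroups of order 20 are possible by Lagrange.
The subgroups of order 20 are: {e, r, r^2, r^3, r^4, r^5, r^6, r^7, r^8, r^9, r^10, r^11, r^12, r^13, r^14, r^15, r^16, r^17, r^18, r^19}; {e, r^2, r^4, r^6, r^8, r^10, r^12, r^14, r^16, r^18, s, r^2s, r^4s, r^6s, r^8s, r^10s, r^12s, r^14s, r^16s, r^18s}; {e, r^2, r^4, r^6, r^8, r^10, r^12, r^14, r^16, r^18, rs, r^3s, r^5s, r^7s, r^9s, r^11s, r^13s, r^15s, r^17s, r^19s}.
So G has 3 subgroups of order 20.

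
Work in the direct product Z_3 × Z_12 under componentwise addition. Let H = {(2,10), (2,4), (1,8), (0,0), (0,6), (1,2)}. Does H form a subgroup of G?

Yes

|H| = 6 divides |G| = 36, consistent with Lagrange.
H contains the identity, every element's inverse is in H, and H is closed under +: it is a subgroup.
In fact H = ⟨(1,2)⟩.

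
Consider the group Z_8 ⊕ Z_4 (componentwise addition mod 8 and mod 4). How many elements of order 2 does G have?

3

An element (a,b) has order lcm(ord(a), ord(b)); count pairs with lcm equal to 2.
Enumerating gives 3 such elements.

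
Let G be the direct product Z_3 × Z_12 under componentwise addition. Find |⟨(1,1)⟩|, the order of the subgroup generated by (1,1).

12

The order of (1,1) in Z_3 × Z_12 is lcm(ord(1) in Z_3, ord(1) in Z_12).
ord(1) = 3 and ord(1) = 12, so |⟨(1,1)⟩| = lcm(3, 12) = 12.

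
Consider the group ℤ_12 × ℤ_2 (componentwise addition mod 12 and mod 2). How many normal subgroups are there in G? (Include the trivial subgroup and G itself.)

16

G is abelian, so every subgroup is normal.
G has 16 subgroups in total, hence 16 normal subgroups.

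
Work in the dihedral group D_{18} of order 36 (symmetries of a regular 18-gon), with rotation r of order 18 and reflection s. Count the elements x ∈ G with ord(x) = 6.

2

The elements of order 6 are: r^3, r^15.
That's 2.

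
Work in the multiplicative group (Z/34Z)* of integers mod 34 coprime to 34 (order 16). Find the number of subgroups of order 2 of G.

|G| = 16 and 2 | 16, so subgroups of order 2 are possible by Lagrange.
The subgroups of order 2 are: {1, 33}.
So G has 1 subgroup of order 2.

1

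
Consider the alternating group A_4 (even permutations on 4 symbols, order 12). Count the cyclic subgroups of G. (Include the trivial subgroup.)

8

Each element a generates a cyclic subgroup ⟨a⟩; distinct elements may generate the same one (a cyclic group of order d has φ(d) generators).
Cyclic subgroups by order — order 1: 1; order 2: 3; order 3: 4.
Total: 8.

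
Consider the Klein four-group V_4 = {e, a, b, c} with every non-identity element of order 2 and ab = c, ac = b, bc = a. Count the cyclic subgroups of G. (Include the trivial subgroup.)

4

Each element a generates a cyclic subgroup ⟨a⟩; distinct elements may generate the same one (a cyclic group of order d has φ(d) generators).
Cyclic subgroups by order — order 1: 1; order 2: 3.
Total: 4.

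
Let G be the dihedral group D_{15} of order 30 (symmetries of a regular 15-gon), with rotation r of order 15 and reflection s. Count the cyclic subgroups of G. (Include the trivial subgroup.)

Each element a generates a cyclic subgroup ⟨a⟩; distinct elements may generate the same one (a cyclic group of order d has φ(d) generators).
Cyclic subgroups by order — order 1: 1; order 2: 15; order 3: 1; order 5: 1; order 15: 1.
Total: 19.

19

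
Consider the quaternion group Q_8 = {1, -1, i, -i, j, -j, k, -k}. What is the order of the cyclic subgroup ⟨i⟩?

4

Computing powers of i: the smallest k with (i)^k = e is k = 4.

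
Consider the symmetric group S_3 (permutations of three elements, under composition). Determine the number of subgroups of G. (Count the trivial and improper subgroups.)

|G| = 6, so by Lagrange every subgroup order divides 6. Divisors: 1, 2, 3, 6.
Subgroups by order — order 1: 1; order 2: 3; order 3: 1; order 6: 1.
Total: 1 + 3 + 1 + 1 = 6.

6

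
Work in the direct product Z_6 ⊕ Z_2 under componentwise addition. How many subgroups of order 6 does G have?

|G| = 12 and 6 | 12, so subgroups of order 6 are possible by Lagrange.
The subgroups of order 6 are: {(0,0), (0,1), (2,0), (2,1), (4,0), (4,1)}; {(0,0), (1,0), (2,0), (3,0), (4,0), (5,0)}; {(0,0), (1,1), (2,0), (3,1), (4,0), (5,1)}.
So G has 3 subgroups of order 6.

3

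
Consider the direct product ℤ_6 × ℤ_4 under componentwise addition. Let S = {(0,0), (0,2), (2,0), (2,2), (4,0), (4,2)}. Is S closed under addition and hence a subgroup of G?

|S| = 6 divides |G| = 24, consistent with Lagrange.
S contains the identity, every element's inverse is in S, and S is closed under +: it is a subgroup.
In fact S = ⟨(2,2)⟩.

Yes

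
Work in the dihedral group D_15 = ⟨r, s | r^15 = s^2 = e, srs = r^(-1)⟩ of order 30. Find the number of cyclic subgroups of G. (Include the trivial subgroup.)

19

A cyclic subgroup of order d is generated by each of its φ(d) elements of order d, so the cyclic subgroups of order d number (#elements of order d)/φ(d).
Cyclic subgroups by order — order 1: 1; order 2: 15; order 3: 1; order 5: 1; order 15: 1.
Total: 19.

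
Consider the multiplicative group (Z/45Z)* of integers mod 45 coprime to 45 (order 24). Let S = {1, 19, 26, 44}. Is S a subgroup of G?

|S| = 4 divides |G| = 24, consistent with Lagrange.
S contains the identity, every element's inverse is in S, and S is closed under ·: it is a subgroup.

Yes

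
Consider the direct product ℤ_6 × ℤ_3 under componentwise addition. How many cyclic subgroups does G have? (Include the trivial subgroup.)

Group the elements of G by the cyclic subgroup they generate; each cyclic subgroup of order d accounts for φ(d) elements.
Cyclic subgroups by order — order 1: 1; order 2: 1; order 3: 4; order 6: 4.
Total: 10.

10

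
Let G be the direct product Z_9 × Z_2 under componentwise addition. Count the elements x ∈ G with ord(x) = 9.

6

An element (a,b) has order lcm(ord(a), ord(b)); count pairs with lcm equal to 9.
Enumerating gives 6 such elements.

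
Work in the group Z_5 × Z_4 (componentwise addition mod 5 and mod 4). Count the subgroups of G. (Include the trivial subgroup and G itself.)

6

|G| = 20, so by Lagrange every subgroup order divides 20. Divisors: 1, 2, 4, 5, 10, 20.
Subgroups by order — order 1: 1; order 2: 1; order 4: 1; order 5: 1; order 10: 1; order 20: 1.
Total: 1 + 1 + 1 + 1 + 1 + 1 = 6.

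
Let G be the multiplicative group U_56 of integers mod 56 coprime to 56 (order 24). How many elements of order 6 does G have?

14

Enumerating element orders in G gives 14 elements of order 6.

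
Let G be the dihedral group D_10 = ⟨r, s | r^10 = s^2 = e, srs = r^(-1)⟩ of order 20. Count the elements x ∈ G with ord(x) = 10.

The elements of order 10 are: r, r^3, r^7, r^9.
That's 4.

4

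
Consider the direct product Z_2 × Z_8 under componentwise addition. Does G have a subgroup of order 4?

Yes

4 | 16. A subgroup of order 4 is {(0,0), (0,2), (0,4), (0,6)}.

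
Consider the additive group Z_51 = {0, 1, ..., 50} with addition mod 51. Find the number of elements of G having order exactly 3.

2

In a cyclic group of order 51, the number of elements of order d (for d | 51) is φ(d).
φ(3) = 2.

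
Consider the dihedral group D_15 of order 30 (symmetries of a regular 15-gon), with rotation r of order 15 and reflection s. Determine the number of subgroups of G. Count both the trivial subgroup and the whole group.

|G| = 30, so by Lagrange every subgroup order divides 30. Divisors: 1, 2, 3, 5, 6, 10, 15, 30.
Subgroups by order — order 1: 1; order 2: 15; order 3: 1; order 5: 1; order 6: 5; order 10: 3; order 15: 1; order 30: 1.
Total: 1 + 15 + 1 + 1 + 5 + 3 + 1 + 1 = 28.

28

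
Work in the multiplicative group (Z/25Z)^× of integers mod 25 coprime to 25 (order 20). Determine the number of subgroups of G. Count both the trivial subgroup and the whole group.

6

|G| = 20, so by Lagrange every subgroup order divides 20. Divisors: 1, 2, 4, 5, 10, 20.
Subgroups by order — order 1: 1; order 2: 1; order 4: 1; order 5: 1; order 10: 1; order 20: 1.
Total: 1 + 1 + 1 + 1 + 1 + 1 = 6.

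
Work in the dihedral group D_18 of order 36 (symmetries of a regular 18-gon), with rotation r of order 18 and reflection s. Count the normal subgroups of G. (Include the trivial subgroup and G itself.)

G has 45 subgroups. Checking conjugation-invariance by order — order 1: 1/1 normal; order 2: 1/19 normal; order 3: 1/1 normal; order 4: 0/9 normal; order 6: 1/7 normal; order 9: 1/1 normal; order 12: 0/3 normal; order 18: 3/3 normal; order 36: 1/1 normal.
Total normal subgroups: 9.

9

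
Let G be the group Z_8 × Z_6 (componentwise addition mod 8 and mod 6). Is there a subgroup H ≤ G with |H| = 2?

Yes

2 | 48. A subgroup of order 2 is {(0,0), (0,3)}.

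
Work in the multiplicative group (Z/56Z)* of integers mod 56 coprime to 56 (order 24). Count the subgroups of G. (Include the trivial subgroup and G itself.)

32

|G| = 24, so by Lagrange every subgroup order divides 24. Divisors: 1, 2, 3, 4, 6, 8, 12, 24.
Subgroups by order — order 1: 1; order 2: 7; order 3: 1; order 4: 7; order 6: 7; order 8: 1; order 12: 7; order 24: 1.
Total: 1 + 7 + 1 + 7 + 7 + 1 + 7 + 1 = 32.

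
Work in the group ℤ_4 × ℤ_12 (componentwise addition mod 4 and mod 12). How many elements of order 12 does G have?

24

An element (a,b) has order lcm(ord(a), ord(b)); count pairs with lcm equal to 12.
Enumerating gives 24 such elements.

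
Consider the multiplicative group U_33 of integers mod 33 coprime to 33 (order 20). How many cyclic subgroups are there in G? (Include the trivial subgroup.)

A cyclic subgroup of order d is generated by each of its φ(d) elements of order d, so the cyclic subgroups of order d number (#elements of order d)/φ(d).
Cyclic subgroups by order — order 1: 1; order 2: 3; order 5: 1; order 10: 3.
Total: 8.

8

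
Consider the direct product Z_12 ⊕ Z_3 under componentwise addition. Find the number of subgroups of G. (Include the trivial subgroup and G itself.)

|G| = 36, so by Lagrange every subgroup order divides 36. Divisors: 1, 2, 3, 4, 6, 9, 12, 18, 36.
Subgroups by order — order 1: 1; order 2: 1; order 3: 4; order 4: 1; order 6: 4; order 9: 1; order 12: 4; order 18: 1; order 36: 1.
Total: 1 + 1 + 4 + 1 + 4 + 1 + 4 + 1 + 1 = 18.

18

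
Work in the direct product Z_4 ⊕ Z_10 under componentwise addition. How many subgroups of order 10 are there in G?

|G| = 40 and 10 | 40, so subgroups of order 10 are possible by Lagrange.
The subgroups of order 10 are: {(0,0), (0,1), (0,2), (0,3), (0,4), (0,5), (0,6), (0,7), (0,8), (0,9)}; {(0,0), (0,2), (0,4), (0,6), (0,8), (2,0), (2,2), (2,4), (2,6), (2,8)}; {(0,0), (0,2), (0,4), (0,6), (0,8), (2,1), (2,3), (2,5), (2,7), (2,9)}.
So G has 3 subgroups of order 10.

3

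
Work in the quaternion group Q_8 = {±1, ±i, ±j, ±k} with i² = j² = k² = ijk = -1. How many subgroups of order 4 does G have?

3

|G| = 8 and 4 | 8, so subgroups of order 4 are possible by Lagrange.
The subgroups of order 4 are: {1, -1, i, -i}; {1, -1, j, -j}; {1, -1, k, -k}.
So G has 3 subgroups of order 4.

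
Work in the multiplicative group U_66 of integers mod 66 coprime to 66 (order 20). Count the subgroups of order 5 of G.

|G| = 20 and 5 | 20, so subgroups of order 5 are possible by Lagrange.
The subgroups of order 5 are: {1, 25, 31, 37, 49}.
So G has 1 subgroup of order 5.

1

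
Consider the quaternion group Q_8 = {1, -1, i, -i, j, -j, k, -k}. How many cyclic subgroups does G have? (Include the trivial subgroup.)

5

Group the elements of G by the cyclic subgroup they generate; each cyclic subgroup of order d accounts for φ(d) elements.
Cyclic subgroups by order — order 1: 1; order 2: 1; order 4: 3.
Total: 5.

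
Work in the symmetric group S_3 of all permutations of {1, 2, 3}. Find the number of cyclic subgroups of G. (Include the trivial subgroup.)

A cyclic subgroup of order d is generated by each of its φ(d) elements of order d, so the cyclic subgroups of order d number (#elements of order d)/φ(d).
Cyclic subgroups by order — order 1: 1; order 2: 3; order 3: 1.
Total: 5.

5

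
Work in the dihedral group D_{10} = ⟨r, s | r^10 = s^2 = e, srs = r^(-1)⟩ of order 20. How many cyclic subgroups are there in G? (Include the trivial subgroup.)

Group the elements of G by the cyclic subgroup they generate; each cyclic subgroup of order d accounts for φ(d) elements.
Cyclic subgroups by order — order 1: 1; order 2: 11; order 5: 1; order 10: 1.
Total: 14.

14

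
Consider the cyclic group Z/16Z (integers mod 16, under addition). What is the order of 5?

16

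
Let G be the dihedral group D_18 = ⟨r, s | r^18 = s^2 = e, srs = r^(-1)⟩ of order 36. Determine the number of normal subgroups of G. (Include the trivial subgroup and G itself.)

G has 45 subgroups. Checking conjugation-invariance by order — order 1: 1/1 normal; order 2: 1/19 normal; order 3: 1/1 normal; order 4: 0/9 normal; order 6: 1/7 normal; order 9: 1/1 normal; order 12: 0/3 normal; order 18: 3/3 normal; order 36: 1/1 normal.
Total normal subgroups: 9.

9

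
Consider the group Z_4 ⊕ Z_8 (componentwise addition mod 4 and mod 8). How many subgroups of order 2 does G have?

|G| = 32 and 2 | 32, so subgroups of order 2 are possible by Lagrange.
The subgroups of order 2 are: {(0,0), (0,4)}; {(0,0), (2,0)}; {(0,0), (2,4)}.
So G has 3 subgroups of order 2.

3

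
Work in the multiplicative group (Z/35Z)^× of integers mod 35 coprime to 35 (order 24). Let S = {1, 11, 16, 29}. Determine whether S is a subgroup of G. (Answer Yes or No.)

No

Closure fails: 16 · 29 = 9 ∉ S. So S is not a subgroup.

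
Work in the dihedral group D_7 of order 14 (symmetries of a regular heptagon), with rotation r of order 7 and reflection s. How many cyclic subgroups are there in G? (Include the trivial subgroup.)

9

Each element a generates a cyclic subgroup ⟨a⟩; distinct elements may generate the same one (a cyclic group of order d has φ(d) generators).
Cyclic subgroups by order — order 1: 1; order 2: 7; order 7: 1.
Total: 9.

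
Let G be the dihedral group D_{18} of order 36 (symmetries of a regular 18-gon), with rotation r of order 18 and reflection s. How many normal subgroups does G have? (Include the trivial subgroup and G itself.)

G has 45 subgroups. Checking conjugation-invariance by order — order 1: 1/1 normal; order 2: 1/19 normal; order 3: 1/1 normal; order 4: 0/9 normal; order 6: 1/7 normal; order 9: 1/1 normal; order 12: 0/3 normal; order 18: 3/3 normal; order 36: 1/1 normal.
Total normal subgroups: 9.

9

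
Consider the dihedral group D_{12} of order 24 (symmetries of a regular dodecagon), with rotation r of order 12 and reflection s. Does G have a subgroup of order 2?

2 | 24. A subgroup of order 2 is {e, r^10s}.

Yes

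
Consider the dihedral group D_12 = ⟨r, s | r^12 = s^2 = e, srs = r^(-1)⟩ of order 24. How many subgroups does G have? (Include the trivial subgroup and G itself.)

|G| = 24, so by Lagrange every subgroup order divides 24. Divisors: 1, 2, 3, 4, 6, 8, 12, 24.
Subgroups by order — order 1: 1; order 2: 13; order 3: 1; order 4: 7; order 6: 5; order 8: 3; order 12: 3; order 24: 1.
Total: 1 + 13 + 1 + 7 + 5 + 3 + 3 + 1 = 34.

34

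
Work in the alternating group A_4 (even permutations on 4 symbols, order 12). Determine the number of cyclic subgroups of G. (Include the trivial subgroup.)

8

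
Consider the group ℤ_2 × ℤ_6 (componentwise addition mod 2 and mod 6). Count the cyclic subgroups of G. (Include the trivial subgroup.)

Each element a generates a cyclic subgroup ⟨a⟩; distinct elements may generate the same one (a cyclic group of order d has φ(d) generators).
Cyclic subgroups by order — order 1: 1; order 2: 3; order 3: 1; order 6: 3.
Total: 8.

8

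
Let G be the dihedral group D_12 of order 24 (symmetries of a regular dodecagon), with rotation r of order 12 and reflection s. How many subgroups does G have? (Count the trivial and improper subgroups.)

34

|G| = 24, so by Lagrange every subgroup order divides 24. Divisors: 1, 2, 3, 4, 6, 8, 12, 24.
Subgroups by order — order 1: 1; order 2: 13; order 3: 1; order 4: 7; order 6: 5; order 8: 3; order 12: 3; order 24: 1.
Total: 1 + 13 + 1 + 7 + 5 + 3 + 3 + 1 = 34.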